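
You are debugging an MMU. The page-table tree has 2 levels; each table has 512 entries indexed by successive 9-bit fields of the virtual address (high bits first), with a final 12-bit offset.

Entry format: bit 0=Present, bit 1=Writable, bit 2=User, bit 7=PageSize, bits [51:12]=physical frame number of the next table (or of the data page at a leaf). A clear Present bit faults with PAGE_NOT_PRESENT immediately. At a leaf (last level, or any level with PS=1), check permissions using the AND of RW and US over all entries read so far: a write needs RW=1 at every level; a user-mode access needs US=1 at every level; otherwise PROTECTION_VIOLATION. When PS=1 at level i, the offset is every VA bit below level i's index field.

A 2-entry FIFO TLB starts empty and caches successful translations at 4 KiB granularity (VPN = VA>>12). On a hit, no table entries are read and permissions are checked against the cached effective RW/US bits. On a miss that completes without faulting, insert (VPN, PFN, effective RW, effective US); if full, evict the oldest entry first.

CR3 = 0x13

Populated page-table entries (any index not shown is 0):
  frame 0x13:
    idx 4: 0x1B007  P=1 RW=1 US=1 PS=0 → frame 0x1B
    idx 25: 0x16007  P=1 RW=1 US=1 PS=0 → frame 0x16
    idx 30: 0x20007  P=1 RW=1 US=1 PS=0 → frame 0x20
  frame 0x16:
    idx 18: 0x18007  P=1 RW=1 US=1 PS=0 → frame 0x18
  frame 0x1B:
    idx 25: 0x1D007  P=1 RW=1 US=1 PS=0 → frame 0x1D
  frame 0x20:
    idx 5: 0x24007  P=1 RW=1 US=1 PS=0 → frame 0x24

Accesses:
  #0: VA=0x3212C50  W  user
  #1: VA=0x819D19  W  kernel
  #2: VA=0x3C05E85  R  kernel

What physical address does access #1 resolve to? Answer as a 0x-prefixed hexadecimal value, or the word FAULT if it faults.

Walk each access:
#0 VA=0x3212C50 (w,user):
  L0 @0x13[25] → 0x16007  P=1,RW=1,US=1,PS=0
  L1 @0x16[18] → 0x18007  P=1,RW=1,US=1,PS=0
  ✓ 0x18C50  — 2 lookups
#1 VA=0x819D19 (w,kernel):
  L0 @0x13[4] → 0x1B007  P=1,RW=1,US=1,PS=0
  L1 @0x1B[25] → 0x1D007  P=1,RW=1,US=1,PS=0
  ✓ 0x1DD19  — 2 lookups
#2 VA=0x3C05E85 (r,kernel):
  L0 @0x13[30] → 0x20007  P=1,RW=1,US=1,PS=0
  L1 @0x20[5] → 0x24007  P=1,RW=1,US=1,PS=0
  ✓ 0x24E85  — 2 lookups

Access #1 PA: 0x1DD19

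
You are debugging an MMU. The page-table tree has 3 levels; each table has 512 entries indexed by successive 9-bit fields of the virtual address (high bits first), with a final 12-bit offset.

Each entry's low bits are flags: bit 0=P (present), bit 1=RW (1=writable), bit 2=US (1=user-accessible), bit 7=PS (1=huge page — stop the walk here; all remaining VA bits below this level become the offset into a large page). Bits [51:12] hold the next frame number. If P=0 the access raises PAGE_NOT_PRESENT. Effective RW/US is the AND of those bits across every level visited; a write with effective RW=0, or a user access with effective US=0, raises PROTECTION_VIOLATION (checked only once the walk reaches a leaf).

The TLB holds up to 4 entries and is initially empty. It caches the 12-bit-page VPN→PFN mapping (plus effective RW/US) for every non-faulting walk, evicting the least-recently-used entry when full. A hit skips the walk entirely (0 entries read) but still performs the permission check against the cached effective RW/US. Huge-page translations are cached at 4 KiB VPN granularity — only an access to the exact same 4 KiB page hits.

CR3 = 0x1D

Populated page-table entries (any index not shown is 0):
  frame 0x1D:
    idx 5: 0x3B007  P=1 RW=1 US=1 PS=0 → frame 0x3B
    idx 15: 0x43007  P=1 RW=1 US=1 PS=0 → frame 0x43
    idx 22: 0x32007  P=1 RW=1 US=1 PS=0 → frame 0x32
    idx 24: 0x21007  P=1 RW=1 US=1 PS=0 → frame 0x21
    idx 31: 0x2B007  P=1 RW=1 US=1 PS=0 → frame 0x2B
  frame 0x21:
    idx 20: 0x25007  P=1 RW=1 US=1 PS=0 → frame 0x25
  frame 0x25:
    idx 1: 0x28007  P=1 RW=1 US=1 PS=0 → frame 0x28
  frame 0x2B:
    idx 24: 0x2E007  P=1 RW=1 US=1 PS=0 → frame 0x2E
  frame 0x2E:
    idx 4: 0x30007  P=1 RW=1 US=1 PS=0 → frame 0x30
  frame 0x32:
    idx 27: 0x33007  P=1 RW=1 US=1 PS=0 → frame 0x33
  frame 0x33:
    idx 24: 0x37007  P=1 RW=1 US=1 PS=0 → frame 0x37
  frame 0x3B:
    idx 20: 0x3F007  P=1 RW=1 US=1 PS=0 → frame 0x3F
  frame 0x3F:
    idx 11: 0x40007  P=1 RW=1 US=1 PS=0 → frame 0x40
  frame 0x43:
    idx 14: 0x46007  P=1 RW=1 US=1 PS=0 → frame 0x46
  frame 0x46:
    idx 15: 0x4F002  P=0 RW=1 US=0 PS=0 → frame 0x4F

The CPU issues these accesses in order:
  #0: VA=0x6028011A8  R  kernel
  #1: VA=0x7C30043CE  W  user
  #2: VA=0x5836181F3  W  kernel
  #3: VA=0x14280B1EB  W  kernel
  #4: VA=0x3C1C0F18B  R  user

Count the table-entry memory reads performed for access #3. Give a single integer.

Per-access translation:
#0 VA=0x6028011A8 (r,kernel):
  [0] read 0x1D idx=24: raw=0x21007 flags P=1 W=1 U=1 S=0
  [1] read 0x21 idx=20: raw=0x25007 flags P=1 W=1 U=1 S=0
  [2] read 0x25 idx=1: raw=0x28007 flags P=1 W=1 U=1 S=0
  → PA=0x281A8  (3 entries read)
#1 VA=0x7C30043CE (w,user):
  [0] read 0x1D idx=31: raw=0x2B007 flags P=1 W=1 U=1 S=0
  [1] read 0x2B idx=24: raw=0x2E007 flags P=1 W=1 U=1 S=0
  [2] read 0x2E idx=4: raw=0x30007 flags P=1 W=1 U=1 S=0
  → PA=0x303CE  (3 entries read)
#2 VA=0x5836181F3 (w,kernel):
  [0] read 0x1D idx=22: raw=0x32007 flags P=1 W=1 U=1 S=0
  [1] read 0x32 idx=27: raw=0x33007 flags P=1 W=1 U=1 S=0
  [2] read 0x33 idx=24: raw=0x37007 flags P=1 W=1 U=1 S=0
  → PA=0x371F3  (3 entries read)
#3 VA=0x14280B1EB (w,kernel):
  [0] read 0x1D idx=5: raw=0x3B007 flags P=1 W=1 U=1 S=0
  [1] read 0x3B idx=20: raw=0x3F007 flags P=1 W=1 U=1 S=0
  [2] read 0x3F idx=11: raw=0x40007 flags P=1 W=1 U=1 S=0
  → PA=0x401EB  (3 entries read)
#4 VA=0x3C1C0F18B (r,user):
  [0] read 0x1D idx=15: raw=0x43007 flags P=1 W=1 U=1 S=0
  [1] read 0x43 idx=14: raw=0x46007 flags P=1 W=1 U=1 S=0
  [2] read 0x46 idx=15: raw=0x4F002 flags P=0 W=1 U=0 S=0
  ⇒ fault: PAGE_NOT_PRESENT  — 3 lookups

Entries read for #3: 3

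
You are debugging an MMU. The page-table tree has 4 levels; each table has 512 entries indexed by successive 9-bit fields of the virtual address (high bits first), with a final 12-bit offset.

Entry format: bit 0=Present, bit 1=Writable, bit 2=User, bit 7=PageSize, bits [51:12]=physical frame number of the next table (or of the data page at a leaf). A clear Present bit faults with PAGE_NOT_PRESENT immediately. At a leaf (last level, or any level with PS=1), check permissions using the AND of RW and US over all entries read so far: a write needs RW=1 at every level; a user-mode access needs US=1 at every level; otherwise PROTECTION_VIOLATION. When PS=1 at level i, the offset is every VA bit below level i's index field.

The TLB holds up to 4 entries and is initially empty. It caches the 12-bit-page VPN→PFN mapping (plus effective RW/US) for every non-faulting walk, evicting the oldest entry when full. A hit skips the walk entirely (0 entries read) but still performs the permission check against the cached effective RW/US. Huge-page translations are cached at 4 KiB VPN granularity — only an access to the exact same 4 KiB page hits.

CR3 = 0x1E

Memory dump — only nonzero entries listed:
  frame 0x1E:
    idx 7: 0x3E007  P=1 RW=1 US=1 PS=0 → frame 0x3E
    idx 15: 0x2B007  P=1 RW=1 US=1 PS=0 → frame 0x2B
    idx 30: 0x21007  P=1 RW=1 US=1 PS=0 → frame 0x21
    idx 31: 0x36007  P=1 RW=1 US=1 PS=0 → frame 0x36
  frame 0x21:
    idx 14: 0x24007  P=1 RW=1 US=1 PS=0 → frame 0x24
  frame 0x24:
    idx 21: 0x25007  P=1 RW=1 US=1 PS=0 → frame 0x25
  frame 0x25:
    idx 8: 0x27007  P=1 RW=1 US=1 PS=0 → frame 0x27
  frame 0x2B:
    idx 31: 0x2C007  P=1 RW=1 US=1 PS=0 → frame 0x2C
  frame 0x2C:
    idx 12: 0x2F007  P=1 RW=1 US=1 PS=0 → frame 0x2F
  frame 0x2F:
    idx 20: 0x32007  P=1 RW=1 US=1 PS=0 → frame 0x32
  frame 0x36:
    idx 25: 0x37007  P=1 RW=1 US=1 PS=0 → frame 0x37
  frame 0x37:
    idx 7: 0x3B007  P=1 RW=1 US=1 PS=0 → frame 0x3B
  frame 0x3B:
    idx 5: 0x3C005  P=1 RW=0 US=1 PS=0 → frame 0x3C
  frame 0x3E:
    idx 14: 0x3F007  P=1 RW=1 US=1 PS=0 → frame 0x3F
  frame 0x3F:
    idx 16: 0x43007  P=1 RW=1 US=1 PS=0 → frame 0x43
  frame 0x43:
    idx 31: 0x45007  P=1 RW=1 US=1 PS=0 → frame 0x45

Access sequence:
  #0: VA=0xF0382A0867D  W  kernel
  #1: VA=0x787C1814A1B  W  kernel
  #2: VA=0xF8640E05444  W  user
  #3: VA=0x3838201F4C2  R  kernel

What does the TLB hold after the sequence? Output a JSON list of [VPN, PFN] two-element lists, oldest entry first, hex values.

Trace:
#0 VA=0xF0382A0867D (w,kernel):
  lvl0: tbl 0x1E, slot 30 ⇒ 0x21007 (P1/RW1/US1/PS0)
  lvl1: tbl 0x21, slot 14 ⇒ 0x24007 (P1/RW1/US1/PS0)
  lvl2: tbl 0x24, slot 21 ⇒ 0x25007 (P1/RW1/US1/PS0)
  lvl3: tbl 0x25, slot 8 ⇒ 0x27007 (P1/RW1/US1/PS0)
  ⇒ phys 0x2767D  [4 reads]
#1 VA=0x787C1814A1B (w,kernel):
  lvl0: tbl 0x1E, slot 15 ⇒ 0x2B007 (P1/RW1/US1/PS0)
  lvl1: tbl 0x2B, slot 31 ⇒ 0x2C007 (P1/RW1/US1/PS0)
  lvl2: tbl 0x2C, slot 12 ⇒ 0x2F007 (P1/RW1/US1/PS0)
  lvl3: tbl 0x2F, slot 20 ⇒ 0x32007 (P1/RW1/US1/PS0)
  ⇒ phys 0x32A1B  [4 reads]
#2 VA=0xF8640E05444 (w,user):
  lvl0: tbl 0x1E, slot 31 ⇒ 0x36007 (P1/RW1/US1/PS0)
  lvl1: tbl 0x36, slot 25 ⇒ 0x37007 (P1/RW1/US1/PS0)
  lvl2: tbl 0x37, slot 7 ⇒ 0x3B007 (P1/RW1/US1/PS0)
  lvl3: tbl 0x3B, slot 5 ⇒ 0x3C005 (P1/RW0/US1/PS0)
  → PROTECTION_VIOLATION  (4 entries read)
#3 VA=0x3838201F4C2 (r,kernel):
  lvl0: tbl 0x1E, slot 7 ⇒ 0x3E007 (P1/RW1/US1/PS0)
  lvl1: tbl 0x3E, slot 14 ⇒ 0x3F007 (P1/RW1/US1/PS0)
  lvl2: tbl 0x3F, slot 16 ⇒ 0x43007 (P1/RW1/US1/PS0)
  lvl3: tbl 0x43, slot 31 ⇒ 0x45007 (P1/RW1/US1/PS0)
  ⇒ phys 0x454C2  [4 reads]

TLB: [["0xF0382A08", "0x27"], ["0x787C1814", "0x32"], ["0x3838201F", "0x45"]]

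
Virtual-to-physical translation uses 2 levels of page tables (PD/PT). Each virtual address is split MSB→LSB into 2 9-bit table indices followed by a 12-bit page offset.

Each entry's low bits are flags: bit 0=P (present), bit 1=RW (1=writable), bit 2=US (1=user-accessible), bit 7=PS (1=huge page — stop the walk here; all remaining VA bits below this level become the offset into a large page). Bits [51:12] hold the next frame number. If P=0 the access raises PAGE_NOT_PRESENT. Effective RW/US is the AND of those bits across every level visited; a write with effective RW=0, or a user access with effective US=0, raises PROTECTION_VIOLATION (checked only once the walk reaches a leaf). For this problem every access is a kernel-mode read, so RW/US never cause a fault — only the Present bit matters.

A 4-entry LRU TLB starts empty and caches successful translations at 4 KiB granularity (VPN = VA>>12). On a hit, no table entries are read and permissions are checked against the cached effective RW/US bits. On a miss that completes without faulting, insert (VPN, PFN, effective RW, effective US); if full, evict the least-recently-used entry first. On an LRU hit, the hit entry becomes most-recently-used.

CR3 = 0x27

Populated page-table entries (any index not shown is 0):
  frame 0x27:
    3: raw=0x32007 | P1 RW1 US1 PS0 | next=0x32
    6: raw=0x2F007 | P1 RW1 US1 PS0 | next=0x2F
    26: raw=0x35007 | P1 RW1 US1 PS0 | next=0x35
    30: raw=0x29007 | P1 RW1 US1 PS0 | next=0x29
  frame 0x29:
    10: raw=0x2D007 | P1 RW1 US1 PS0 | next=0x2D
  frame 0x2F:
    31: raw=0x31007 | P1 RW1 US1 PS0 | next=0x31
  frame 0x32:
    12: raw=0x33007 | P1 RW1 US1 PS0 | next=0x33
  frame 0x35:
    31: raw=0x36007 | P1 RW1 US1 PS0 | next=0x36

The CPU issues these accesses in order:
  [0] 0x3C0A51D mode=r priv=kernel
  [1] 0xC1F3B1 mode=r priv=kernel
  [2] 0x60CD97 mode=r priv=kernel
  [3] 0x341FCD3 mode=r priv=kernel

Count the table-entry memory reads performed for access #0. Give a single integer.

Per-access translation:
#0 VA=0x3C0A51D (r,kernel):
  lvl0: tbl 0x27, slot 30 ⇒ 0x29007 (P1/RW1/US1/PS0)
  lvl1: tbl 0x29, slot 10 ⇒ 0x2D007 (P1/RW1/US1/PS0)
  → PA=0x2D51D  (2 entries read)
#1 VA=0xC1F3B1 (r,kernel):
  lvl0: tbl 0x27, slot 6 ⇒ 0x2F007 (P1/RW1/US1/PS0)
  lvl1: tbl 0x2F, slot 31 ⇒ 0x31007 (P1/RW1/US1/PS0)
  → PA=0x313B1  (2 entries read)
#2 VA=0x60CD97 (r,kernel):
  lvl0: tbl 0x27, slot 3 ⇒ 0x32007 (P1/RW1/US1/PS0)
  lvl1: tbl 0x32, slot 12 ⇒ 0x33007 (P1/RW1/US1/PS0)
  → PA=0x33D97  (2 entries read)
#3 VA=0x341FCD3 (r,kernel):
  lvl0: tbl 0x27, slot 26 ⇒ 0x35007 (P1/RW1/US1/PS0)
  lvl1: tbl 0x35, slot 31 ⇒ 0x36007 (P1/RW1/US1/PS0)
  → PA=0x36CD3  (2 entries read)

Entries read for #0: 2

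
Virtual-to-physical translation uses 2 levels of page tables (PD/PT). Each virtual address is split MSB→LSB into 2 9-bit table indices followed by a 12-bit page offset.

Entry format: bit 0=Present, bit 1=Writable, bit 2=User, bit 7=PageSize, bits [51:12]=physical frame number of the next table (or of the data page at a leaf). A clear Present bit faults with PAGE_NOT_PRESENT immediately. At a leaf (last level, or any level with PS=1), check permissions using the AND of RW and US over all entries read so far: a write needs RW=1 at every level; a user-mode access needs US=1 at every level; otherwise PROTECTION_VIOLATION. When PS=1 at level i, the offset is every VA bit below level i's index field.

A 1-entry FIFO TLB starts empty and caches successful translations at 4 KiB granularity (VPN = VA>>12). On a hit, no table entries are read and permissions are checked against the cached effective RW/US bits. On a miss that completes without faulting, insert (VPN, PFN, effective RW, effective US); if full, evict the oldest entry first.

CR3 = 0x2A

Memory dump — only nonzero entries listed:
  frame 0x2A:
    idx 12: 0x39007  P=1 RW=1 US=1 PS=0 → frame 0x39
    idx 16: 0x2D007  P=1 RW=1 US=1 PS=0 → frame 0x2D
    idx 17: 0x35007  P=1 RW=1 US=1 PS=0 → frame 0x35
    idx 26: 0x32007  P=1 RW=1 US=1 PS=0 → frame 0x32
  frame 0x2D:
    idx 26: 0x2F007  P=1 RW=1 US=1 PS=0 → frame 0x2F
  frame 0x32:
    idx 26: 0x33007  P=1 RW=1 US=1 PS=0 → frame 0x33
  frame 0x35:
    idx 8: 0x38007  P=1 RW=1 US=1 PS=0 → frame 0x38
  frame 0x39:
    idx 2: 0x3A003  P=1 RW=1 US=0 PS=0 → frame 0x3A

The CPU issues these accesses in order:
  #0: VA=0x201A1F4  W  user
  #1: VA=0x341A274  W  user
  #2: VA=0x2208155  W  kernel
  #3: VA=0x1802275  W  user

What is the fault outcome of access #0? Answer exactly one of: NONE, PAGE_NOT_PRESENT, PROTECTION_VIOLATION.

Per-access translation:
#0 VA=0x201A1F4 (w,user):
  [0] read 0x2A idx=16: raw=0x2D007 flags P=1 W=1 U=1 S=0
  [1] read 0x2D idx=26: raw=0x2F007 flags P=1 W=1 U=1 S=0
  ✓ 0x2F1F4  — 2 lookups
#1 VA=0x341A274 (w,user):
  [0] read 0x2A idx=26: raw=0x32007 flags P=1 W=1 U=1 S=0
  [1] read 0x32 idx=26: raw=0x33007 flags P=1 W=1 U=1 S=0
  ✓ 0x33274  — 2 lookups
#2 VA=0x2208155 (w,kernel):
  [0] read 0x2A idx=17: raw=0x35007 flags P=1 W=1 U=1 S=0
  [1] read 0x35 idx=8: raw=0x38007 flags P=1 W=1 U=1 S=0
  ✓ 0x38155  — 2 lookups
#3 VA=0x1802275 (w,user):
  [0] read 0x2A idx=12: raw=0x39007 flags P=1 W=1 U=1 S=0
  [1] read 0x39 idx=2: raw=0x3A003 flags P=1 W=1 U=0 S=0
  → PROTECTION_VIOLATION  (2 entries read)

Access #0 fault: NONE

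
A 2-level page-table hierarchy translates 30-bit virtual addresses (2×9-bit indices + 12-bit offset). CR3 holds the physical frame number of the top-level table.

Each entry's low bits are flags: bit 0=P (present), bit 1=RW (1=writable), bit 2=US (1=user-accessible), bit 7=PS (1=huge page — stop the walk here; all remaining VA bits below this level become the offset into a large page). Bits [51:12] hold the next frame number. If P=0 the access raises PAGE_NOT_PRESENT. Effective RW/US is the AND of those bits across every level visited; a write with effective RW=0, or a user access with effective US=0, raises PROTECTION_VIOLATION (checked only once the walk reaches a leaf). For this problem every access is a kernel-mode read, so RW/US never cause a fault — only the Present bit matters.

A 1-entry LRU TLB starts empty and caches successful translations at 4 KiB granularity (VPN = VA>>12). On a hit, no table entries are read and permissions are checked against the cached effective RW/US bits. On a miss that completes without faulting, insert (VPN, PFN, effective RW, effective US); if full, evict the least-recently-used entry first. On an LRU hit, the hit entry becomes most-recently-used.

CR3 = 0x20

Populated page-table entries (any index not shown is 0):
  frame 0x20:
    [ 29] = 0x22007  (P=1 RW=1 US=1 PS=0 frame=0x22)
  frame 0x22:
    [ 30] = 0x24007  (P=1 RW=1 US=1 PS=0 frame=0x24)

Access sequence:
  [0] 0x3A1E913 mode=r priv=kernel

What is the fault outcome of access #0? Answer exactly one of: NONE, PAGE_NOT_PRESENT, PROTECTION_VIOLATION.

Walk each access:
#0 VA=0x3A1E913 (r,kernel):
  lvl0: tbl 0x20, slot 29 ⇒ 0x22007 (P1/RW1/US1/PS0)
  lvl1: tbl 0x22, slot 30 ⇒ 0x24007 (P1/RW1/US1/PS0)
  ⇒ phys 0x24913  [2 reads]

Access #0 fault: NONE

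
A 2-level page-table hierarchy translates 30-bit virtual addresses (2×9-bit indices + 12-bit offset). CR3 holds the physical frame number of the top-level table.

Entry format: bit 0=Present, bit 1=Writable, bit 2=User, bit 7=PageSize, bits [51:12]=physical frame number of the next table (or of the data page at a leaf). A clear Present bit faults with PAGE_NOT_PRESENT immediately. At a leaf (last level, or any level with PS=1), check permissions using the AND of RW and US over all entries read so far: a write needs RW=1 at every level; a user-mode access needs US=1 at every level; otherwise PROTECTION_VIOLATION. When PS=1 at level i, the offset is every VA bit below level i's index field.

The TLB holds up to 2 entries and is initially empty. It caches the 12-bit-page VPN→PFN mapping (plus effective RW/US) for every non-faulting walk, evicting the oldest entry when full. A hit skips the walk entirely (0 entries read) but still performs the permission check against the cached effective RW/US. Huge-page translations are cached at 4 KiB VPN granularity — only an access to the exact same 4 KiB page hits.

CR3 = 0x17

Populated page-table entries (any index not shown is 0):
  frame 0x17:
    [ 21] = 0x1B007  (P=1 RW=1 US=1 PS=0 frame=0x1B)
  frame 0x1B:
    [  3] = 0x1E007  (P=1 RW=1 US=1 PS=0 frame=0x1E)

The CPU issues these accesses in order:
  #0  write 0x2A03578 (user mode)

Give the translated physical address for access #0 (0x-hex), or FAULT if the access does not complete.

Trace:
#0 VA=0x2A03578 (w,user):
  lvl0: tbl 0x17, slot 21 ⇒ 0x1B007 (P1/RW1/US1/PS0)
  lvl1: tbl 0x1B, slot 3 ⇒ 0x1E007 (P1/RW1/US1/PS0)
  ⇒ phys 0x1E578  [2 reads]

Access #0 PA: 0x1E578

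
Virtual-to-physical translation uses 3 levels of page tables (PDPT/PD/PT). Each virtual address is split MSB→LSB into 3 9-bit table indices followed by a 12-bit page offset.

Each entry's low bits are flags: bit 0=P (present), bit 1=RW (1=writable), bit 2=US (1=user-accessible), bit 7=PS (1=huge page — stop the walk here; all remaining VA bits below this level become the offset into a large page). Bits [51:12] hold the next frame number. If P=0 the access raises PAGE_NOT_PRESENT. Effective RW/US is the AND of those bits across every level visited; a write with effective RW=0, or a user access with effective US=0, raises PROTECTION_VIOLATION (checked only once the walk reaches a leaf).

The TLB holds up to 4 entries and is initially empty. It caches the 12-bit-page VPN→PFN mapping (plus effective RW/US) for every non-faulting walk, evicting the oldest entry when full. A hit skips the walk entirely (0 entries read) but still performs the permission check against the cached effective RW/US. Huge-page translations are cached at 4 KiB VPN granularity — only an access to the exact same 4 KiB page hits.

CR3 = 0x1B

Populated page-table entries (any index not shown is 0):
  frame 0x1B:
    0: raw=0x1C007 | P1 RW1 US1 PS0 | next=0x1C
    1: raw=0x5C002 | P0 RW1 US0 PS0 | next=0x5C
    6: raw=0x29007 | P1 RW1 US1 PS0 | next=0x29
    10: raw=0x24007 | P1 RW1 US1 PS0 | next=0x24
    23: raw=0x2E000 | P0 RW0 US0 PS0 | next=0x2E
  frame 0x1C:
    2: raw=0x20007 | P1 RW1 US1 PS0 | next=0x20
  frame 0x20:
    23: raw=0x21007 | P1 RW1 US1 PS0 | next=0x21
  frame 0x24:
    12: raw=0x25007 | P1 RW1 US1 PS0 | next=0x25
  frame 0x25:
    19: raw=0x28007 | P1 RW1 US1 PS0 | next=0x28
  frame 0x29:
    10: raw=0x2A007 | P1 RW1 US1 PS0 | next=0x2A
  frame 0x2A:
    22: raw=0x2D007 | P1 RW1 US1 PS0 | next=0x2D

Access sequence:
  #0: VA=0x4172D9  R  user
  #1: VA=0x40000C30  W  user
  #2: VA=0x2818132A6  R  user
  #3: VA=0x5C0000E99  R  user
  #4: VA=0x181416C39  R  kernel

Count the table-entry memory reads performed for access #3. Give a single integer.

Trace:
#0 VA=0x4172D9 (r,user):
  L0 @0x1B[0] → 0x1C007  P=1,RW=1,US=1,PS=0
  L1 @0x1C[2] → 0x20007  P=1,RW=1,US=1,PS=0
  L2 @0x20[23] → 0x21007  P=1,RW=1,US=1,PS=0
  ⇒ phys 0x212D9  [3 reads]
#1 VA=0x40000C30 (w,user):
  L0 @0x1B[1] → 0x5C002  P=0,RW=1,US=0,PS=0
  ⇒ fault: PAGE_NOT_PRESENT  — 1 lookups
#2 VA=0x2818132A6 (r,user):
  L0 @0x1B[10] → 0x24007  P=1,RW=1,US=1,PS=0
  L1 @0x24[12] → 0x25007  P=1,RW=1,US=1,PS=0
  L2 @0x25[19] → 0x28007  P=1,RW=1,US=1,PS=0
  ⇒ phys 0x282A6  [3 reads]
#3 VA=0x5C0000E99 (r,user):
  L0 @0x1B[23] → 0x2E000  P=0,RW=0,US=0,PS=0
  ⇒ fault: PAGE_NOT_PRESENT  — 1 lookups
#4 VA=0x181416C39 (r,kernel):
  L0 @0x1B[6] → 0x29007  P=1,RW=1,US=1,PS=0
  L1 @0x29[10] → 0x2A007  P=1,RW=1,US=1,PS=0
  L2 @0x2A[22] → 0x2D007  P=1,RW=1,US=1,PS=0
  ⇒ phys 0x2DC39  [3 reads]

Entries read for #3: 1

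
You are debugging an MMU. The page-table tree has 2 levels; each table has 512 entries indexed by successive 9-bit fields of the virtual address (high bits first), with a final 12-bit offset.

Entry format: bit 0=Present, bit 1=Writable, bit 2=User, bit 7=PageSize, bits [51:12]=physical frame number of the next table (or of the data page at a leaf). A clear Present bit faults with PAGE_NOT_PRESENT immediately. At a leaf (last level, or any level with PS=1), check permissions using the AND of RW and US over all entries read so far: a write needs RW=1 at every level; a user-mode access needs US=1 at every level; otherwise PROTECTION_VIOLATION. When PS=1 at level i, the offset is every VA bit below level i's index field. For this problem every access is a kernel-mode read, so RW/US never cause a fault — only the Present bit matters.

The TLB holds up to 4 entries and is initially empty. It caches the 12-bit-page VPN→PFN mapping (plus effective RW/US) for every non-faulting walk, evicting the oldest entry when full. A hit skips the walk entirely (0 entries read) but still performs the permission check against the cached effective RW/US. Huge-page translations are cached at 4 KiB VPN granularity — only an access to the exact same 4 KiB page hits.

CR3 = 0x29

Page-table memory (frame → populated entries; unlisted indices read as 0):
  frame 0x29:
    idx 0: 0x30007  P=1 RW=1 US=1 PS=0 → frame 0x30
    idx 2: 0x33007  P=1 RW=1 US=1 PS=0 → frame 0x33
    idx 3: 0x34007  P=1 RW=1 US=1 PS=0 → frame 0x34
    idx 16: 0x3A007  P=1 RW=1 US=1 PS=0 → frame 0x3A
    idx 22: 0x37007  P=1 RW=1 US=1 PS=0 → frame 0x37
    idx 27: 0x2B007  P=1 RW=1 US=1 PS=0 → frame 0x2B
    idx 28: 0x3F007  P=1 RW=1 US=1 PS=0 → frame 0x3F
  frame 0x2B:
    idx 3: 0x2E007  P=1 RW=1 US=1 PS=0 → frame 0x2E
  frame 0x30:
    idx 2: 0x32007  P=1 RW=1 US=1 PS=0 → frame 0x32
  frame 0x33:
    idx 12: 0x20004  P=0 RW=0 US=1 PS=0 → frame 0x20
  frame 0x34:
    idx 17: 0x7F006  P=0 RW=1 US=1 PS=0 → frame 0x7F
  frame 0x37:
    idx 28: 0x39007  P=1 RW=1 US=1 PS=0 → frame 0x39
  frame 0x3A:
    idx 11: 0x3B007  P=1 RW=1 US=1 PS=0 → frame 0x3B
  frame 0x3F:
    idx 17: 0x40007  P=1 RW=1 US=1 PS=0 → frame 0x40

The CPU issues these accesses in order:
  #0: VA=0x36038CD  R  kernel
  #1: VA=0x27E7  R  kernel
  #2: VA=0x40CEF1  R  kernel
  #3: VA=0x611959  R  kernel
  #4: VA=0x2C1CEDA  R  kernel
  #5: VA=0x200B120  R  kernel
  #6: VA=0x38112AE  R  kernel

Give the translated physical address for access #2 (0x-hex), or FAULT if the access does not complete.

Trace:
#0 VA=0x36038CD (r,kernel):
  [0] read 0x29 idx=27: raw=0x2B007 flags P=1 W=1 U=1 S=0
  [1] read 0x2B idx=3: raw=0x2E007 flags P=1 W=1 U=1 S=0
  ⇒ phys 0x2E8CD  [2 reads]
#1 VA=0x27E7 (r,kernel):
  [0] read 0x29 idx=0: raw=0x30007 flags P=1 W=1 U=1 S=0
  [1] read 0x30 idx=2: raw=0x32007 flags P=1 W=1 U=1 S=0
  ⇒ phys 0x327E7  [2 reads]
#2 VA=0x40CEF1 (r,kernel):
  [0] read 0x29 idx=2: raw=0x33007 flags P=1 W=1 U=1 S=0
  [1] read 0x33 idx=12: raw=0x20004 flags P=0 W=0 U=1 S=0
  ✗ PAGE_NOT_PRESENT  [2 reads]
#3 VA=0x611959 (r,kernel):
  [0] read 0x29 idx=3: raw=0x34007 flags P=1 W=1 U=1 S=0
  [1] read 0x34 idx=17: raw=0x7F006 flags P=0 W=1 U=1 S=0
  ✗ PAGE_NOT_PRESENT  [2 reads]
#4 VA=0x2C1CEDA (r,kernel):
  [0] read 0x29 idx=22: raw=0x37007 flags P=1 W=1 U=1 S=0
  [1] read 0x37 idx=28: raw=0x39007 flags P=1 W=1 U=1 S=0
  ⇒ phys 0x39EDA  [2 reads]
#5 VA=0x200B120 (r,kernel):
  [0] read 0x29 idx=16: raw=0x3A007 flags P=1 W=1 U=1 S=0
  [1] read 0x3A idx=11: raw=0x3B007 flags P=1 W=1 U=1 S=0
  ⇒ phys 0x3B120  [2 reads]
#6 VA=0x38112AE (r,kernel):
  [0] read 0x29 idx=28: raw=0x3F007 flags P=1 W=1 U=1 S=0
  [1] read 0x3F idx=17: raw=0x40007 flags P=1 W=1 U=1 S=0
  ⇒ phys 0x402AE  [2 reads]

Access #2 PA: FAULT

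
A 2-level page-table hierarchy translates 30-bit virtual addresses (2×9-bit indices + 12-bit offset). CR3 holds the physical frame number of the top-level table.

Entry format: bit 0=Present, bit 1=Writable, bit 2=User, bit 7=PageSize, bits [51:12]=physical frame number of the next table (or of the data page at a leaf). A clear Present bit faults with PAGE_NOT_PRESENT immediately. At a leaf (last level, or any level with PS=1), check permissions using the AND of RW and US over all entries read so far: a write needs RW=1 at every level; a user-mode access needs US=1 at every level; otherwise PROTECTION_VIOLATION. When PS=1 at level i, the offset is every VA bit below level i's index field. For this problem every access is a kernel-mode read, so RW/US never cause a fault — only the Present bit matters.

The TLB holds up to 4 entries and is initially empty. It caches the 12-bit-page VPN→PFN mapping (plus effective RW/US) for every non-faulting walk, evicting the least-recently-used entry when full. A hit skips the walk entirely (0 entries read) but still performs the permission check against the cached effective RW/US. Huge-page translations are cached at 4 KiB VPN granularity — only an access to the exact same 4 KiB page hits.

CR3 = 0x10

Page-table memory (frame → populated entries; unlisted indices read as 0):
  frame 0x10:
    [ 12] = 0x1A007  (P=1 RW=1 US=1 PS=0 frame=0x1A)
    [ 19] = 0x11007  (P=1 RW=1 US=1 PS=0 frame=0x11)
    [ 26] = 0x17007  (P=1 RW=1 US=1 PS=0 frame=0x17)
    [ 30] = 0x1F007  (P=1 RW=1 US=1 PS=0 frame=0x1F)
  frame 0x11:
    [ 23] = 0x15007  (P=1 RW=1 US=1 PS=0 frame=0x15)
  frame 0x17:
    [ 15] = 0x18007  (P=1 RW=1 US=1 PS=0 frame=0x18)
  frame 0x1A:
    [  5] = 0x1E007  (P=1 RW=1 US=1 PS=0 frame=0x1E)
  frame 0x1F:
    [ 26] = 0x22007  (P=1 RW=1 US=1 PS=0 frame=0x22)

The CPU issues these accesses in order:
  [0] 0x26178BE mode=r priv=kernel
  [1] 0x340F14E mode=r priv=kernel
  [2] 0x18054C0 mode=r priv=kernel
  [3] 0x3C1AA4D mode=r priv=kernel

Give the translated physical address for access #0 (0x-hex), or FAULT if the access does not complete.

Walk each access:
#0 VA=0x26178BE (r,kernel):
  lvl0: tbl 0x10, slot 19 ⇒ 0x11007 (P1/RW1/US1/PS0)
  lvl1: tbl 0x11, slot 23 ⇒ 0x15007 (P1/RW1/US1/PS0)
  ⇒ phys 0x158BE  [2 reads]
#1 VA=0x340F14E (r,kernel):
  lvl0: tbl 0x10, slot 26 ⇒ 0x17007 (P1/RW1/US1/PS0)
  lvl1: tbl 0x17, slot 15 ⇒ 0x18007 (P1/RW1/US1/PS0)
  ⇒ phys 0x1814E  [2 reads]
#2 VA=0x18054C0 (r,kernel):
  lvl0: tbl 0x10, slot 12 ⇒ 0x1A007 (P1/RW1/US1/PS0)
  lvl1: tbl 0x1A, slot 5 ⇒ 0x1E007 (P1/RW1/US1/PS0)
  ⇒ phys 0x1E4C0  [2 reads]
#3 VA=0x3C1AA4D (r,kernel):
  lvl0: tbl 0x10, slot 30 ⇒ 0x1F007 (P1/RW1/US1/PS0)
  lvl1: tbl 0x1F, slot 26 ⇒ 0x22007 (P1/RW1/US1/PS0)
  ⇒ phys 0x22A4D  [2 reads]

Access #0 PA: 0x158BE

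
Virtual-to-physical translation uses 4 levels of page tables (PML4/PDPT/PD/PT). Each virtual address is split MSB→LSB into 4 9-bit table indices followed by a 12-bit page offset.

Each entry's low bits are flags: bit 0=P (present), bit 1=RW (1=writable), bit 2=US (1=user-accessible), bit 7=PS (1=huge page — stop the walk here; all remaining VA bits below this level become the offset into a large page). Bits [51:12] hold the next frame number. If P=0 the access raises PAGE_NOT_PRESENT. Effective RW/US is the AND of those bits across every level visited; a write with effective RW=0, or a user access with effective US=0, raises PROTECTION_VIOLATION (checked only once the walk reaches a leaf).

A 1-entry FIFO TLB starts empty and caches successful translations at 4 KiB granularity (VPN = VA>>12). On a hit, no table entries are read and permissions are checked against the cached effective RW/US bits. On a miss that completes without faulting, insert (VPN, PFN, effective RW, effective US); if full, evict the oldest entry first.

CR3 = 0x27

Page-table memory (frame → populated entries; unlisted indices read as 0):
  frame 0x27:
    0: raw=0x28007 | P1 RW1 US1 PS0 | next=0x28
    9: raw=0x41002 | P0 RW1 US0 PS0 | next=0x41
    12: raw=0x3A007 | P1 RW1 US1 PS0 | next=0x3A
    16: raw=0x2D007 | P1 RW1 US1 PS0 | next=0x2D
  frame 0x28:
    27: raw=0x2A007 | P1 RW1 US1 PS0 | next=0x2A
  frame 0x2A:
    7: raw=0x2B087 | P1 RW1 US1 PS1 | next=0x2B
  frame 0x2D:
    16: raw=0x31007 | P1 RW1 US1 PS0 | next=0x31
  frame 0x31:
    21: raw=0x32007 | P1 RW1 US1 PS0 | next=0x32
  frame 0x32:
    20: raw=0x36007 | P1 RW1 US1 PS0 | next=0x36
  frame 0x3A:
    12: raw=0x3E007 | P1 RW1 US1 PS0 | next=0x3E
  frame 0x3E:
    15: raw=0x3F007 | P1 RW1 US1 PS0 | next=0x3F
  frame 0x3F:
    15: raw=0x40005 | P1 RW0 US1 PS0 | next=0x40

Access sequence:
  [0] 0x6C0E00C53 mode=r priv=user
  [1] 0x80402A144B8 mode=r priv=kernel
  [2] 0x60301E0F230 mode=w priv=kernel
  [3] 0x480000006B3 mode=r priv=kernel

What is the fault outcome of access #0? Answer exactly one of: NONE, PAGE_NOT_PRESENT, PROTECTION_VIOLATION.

Walk each access:
#0 VA=0x6C0E00C53 (r,user):
  lvl0: tbl 0x27, slot 0 ⇒ 0x28007 (P1/RW1/US1/PS0)
  lvl1: tbl 0x28, slot 27 ⇒ 0x2A007 (P1/RW1/US1/PS0)
  lvl2: tbl 0x2A, slot 7 ⇒ 0x2B087 (P1/RW1/US1/PS1)
  → PA=0x2BC53 (huge @L2)  (3 entries read)
#1 VA=0x80402A144B8 (r,kernel):
  lvl0: tbl 0x27, slot 16 ⇒ 0x2D007 (P1/RW1/US1/PS0)
  lvl1: tbl 0x2D, slot 16 ⇒ 0x31007 (P1/RW1/US1/PS0)
  lvl2: tbl 0x31, slot 21 ⇒ 0x32007 (P1/RW1/US1/PS0)
  lvl3: tbl 0x32, slot 20 ⇒ 0x36007 (P1/RW1/US1/PS0)
  → PA=0x364B8  (4 entries read)
#2 VA=0x60301E0F230 (w,kernel):
  lvl0: tbl 0x27, slot 12 ⇒ 0x3A007 (P1/RW1/US1/PS0)
  lvl1: tbl 0x3A, slot 12 ⇒ 0x3E007 (P1/RW1/US1/PS0)
  lvl2: tbl 0x3E, slot 15 ⇒ 0x3F007 (P1/RW1/US1/PS0)
  lvl3: tbl 0x3F, slot 15 ⇒ 0x40005 (P1/RW0/US1/PS0)
  ✗ PROTECTION_VIOLATION  [4 reads]
#3 VA=0x480000006B3 (r,kernel):
  lvl0: tbl 0x27, slot 9 ⇒ 0x41002 (P0/RW1/US0/PS0)
  ✗ PAGE_NOT_PRESENT  [1 reads]

Access #0 fault: NONE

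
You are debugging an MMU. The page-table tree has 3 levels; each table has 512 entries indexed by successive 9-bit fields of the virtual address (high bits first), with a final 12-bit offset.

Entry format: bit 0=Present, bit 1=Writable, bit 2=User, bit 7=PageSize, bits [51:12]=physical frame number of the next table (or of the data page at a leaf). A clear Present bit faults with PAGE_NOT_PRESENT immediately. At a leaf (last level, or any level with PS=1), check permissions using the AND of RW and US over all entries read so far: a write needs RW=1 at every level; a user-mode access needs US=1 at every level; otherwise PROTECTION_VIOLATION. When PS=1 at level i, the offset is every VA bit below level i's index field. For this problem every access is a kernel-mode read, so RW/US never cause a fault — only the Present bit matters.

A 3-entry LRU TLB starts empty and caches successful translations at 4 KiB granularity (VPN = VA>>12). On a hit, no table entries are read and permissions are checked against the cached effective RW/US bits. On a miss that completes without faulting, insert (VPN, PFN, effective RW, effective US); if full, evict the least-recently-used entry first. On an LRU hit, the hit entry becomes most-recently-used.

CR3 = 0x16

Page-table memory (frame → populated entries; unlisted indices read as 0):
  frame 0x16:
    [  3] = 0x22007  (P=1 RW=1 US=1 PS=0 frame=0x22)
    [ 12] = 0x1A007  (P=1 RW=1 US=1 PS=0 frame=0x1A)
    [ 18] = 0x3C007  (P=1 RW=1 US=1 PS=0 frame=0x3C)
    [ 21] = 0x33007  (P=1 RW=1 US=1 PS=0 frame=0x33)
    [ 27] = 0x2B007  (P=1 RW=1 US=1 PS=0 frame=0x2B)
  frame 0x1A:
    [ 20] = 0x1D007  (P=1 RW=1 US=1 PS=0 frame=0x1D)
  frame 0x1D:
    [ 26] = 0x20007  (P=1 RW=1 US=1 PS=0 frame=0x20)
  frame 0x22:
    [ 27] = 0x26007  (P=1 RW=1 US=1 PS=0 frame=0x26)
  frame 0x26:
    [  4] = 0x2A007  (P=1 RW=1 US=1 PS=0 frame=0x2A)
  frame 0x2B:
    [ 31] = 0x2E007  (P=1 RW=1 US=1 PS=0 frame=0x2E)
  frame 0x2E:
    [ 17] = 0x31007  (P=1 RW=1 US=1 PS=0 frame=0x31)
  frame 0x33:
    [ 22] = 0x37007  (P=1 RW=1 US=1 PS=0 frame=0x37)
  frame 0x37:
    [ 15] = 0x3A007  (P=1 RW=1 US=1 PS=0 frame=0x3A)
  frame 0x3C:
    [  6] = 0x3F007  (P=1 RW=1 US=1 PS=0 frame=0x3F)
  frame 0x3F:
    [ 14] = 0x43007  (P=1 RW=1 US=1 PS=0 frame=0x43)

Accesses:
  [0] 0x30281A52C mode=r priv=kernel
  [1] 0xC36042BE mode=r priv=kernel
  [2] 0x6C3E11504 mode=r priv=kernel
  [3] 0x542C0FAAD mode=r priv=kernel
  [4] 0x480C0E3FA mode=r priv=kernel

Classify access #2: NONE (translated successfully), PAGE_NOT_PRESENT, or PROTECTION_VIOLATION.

Trace:
#0 VA=0x30281A52C (r,kernel):
  L0 @0x16[12] → 0x1A007  P=1,RW=1,US=1,PS=0
  L1 @0x1A[20] → 0x1D007  P=1,RW=1,US=1,PS=0
  L2 @0x1D[26] → 0x20007  P=1,RW=1,US=1,PS=0
  → PA=0x2052C  (3 entries read)
#1 VA=0xC36042BE (r,kernel):
  L0 @0x16[3] → 0x22007  P=1,RW=1,US=1,PS=0
  L1 @0x22[27] → 0x26007  P=1,RW=1,US=1,PS=0
  L2 @0x26[4] → 0x2A007  P=1,RW=1,US=1,PS=0
  → PA=0x2A2BE  (3 entries read)
#2 VA=0x6C3E11504 (r,kernel):
  L0 @0x16[27] → 0x2B007  P=1,RW=1,US=1,PS=0
  L1 @0x2B[31] → 0x2E007  P=1,RW=1,US=1,PS=0
  L2 @0x2E[17] → 0x31007  P=1,RW=1,US=1,PS=0
  → PA=0x31504  (3 entries read)
#3 VA=0x542C0FAAD (r,kernel):
  L0 @0x16[21] → 0x33007  P=1,RW=1,US=1,PS=0
  L1 @0x33[22] → 0x37007  P=1,RW=1,US=1,PS=0
  L2 @0x37[15] → 0x3A007  P=1,RW=1,US=1,PS=0
  → PA=0x3AAAD  (3 entries read)
#4 VA=0x480C0E3FA (r,kernel):
  L0 @0x16[18] → 0x3C007  P=1,RW=1,US=1,PS=0
  L1 @0x3C[6] → 0x3F007  P=1,RW=1,US=1,PS=0
  L2 @0x3F[14] → 0x43007  P=1,RW=1,US=1,PS=0
  → PA=0x433FA  (3 entries read)

Access #2 fault: NONE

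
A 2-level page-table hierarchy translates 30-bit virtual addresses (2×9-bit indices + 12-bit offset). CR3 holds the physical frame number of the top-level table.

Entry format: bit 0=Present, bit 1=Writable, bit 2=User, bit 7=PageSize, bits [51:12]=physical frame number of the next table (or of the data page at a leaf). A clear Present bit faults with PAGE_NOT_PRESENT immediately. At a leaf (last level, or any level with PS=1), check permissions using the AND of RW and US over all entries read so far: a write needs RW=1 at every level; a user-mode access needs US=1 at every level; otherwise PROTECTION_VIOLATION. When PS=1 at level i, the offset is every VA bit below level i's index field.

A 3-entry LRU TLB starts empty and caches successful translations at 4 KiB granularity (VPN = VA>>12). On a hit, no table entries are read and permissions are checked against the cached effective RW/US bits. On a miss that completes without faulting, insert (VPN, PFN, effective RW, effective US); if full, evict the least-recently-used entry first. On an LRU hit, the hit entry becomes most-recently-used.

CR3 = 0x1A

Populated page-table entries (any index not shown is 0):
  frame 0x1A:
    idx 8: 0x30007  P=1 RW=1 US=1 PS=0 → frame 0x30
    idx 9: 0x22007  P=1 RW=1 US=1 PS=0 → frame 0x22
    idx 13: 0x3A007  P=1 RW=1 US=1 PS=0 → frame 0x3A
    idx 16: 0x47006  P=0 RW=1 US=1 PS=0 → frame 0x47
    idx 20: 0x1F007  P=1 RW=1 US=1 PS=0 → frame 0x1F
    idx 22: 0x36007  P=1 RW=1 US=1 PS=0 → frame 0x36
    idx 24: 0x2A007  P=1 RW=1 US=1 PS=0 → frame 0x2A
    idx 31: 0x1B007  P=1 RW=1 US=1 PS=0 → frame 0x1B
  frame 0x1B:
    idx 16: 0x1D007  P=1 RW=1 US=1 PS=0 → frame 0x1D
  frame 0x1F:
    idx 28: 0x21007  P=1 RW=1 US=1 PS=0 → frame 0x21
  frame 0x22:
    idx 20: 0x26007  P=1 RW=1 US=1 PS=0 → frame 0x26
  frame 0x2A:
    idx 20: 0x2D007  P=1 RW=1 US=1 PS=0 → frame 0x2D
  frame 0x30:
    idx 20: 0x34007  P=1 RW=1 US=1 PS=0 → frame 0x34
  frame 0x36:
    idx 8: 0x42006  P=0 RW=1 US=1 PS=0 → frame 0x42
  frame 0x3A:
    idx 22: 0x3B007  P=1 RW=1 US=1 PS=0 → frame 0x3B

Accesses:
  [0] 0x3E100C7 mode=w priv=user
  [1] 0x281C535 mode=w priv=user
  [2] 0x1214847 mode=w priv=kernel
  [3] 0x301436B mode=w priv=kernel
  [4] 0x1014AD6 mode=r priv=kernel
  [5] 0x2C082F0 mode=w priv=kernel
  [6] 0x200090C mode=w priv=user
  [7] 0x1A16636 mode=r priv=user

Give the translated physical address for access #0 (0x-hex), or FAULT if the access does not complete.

Walk each access:
#0 VA=0x3E100C7 (w,user):
  L0: frame=0x1A idx=31 entry=0x1B007 [P=1 RW=1 US=1 PS=0]
  L1: frame=0x1B idx=16 entry=0x1D007 [P=1 RW=1 US=1 PS=0]
  ✓ 0x1D0C7  — 2 lookups
#1 VA=0x281C535 (w,user):
  L0: frame=0x1A idx=20 entry=0x1F007 [P=1 RW=1 US=1 PS=0]
  L1: frame=0x1F idx=28 entry=0x21007 [P=1 RW=1 US=1 PS=0]
  ✓ 0x21535  — 2 lookups
#2 VA=0x1214847 (w,kernel):
  L0: frame=0x1A idx=9 entry=0x22007 [P=1 RW=1 US=1 PS=0]
  L1: frame=0x22 idx=20 entry=0x26007 [P=1 RW=1 US=1 PS=0]
  ✓ 0x26847  — 2 lookups
#3 VA=0x301436B (w,kernel):
  L0: frame=0x1A idx=24 entry=0x2A007 [P=1 RW=1 US=1 PS=0]
  L1: frame=0x2A idx=20 entry=0x2D007 [P=1 RW=1 US=1 PS=0]
  ✓ 0x2D36B  — 2 lookups
#4 VA=0x1014AD6 (r,kernel):
  L0: frame=0x1A idx=8 entry=0x30007 [P=1 RW=1 US=1 PS=0]
  L1: frame=0x30 idx=20 entry=0x34007 [P=1 RW=1 US=1 PS=0]
  ✓ 0x34AD6  — 2 lookups
#5 VA=0x2C082F0 (w,kernel):
  L0: frame=0x1A idx=22 entry=0x36007 [P=1 RW=1 US=1 PS=0]
  L1: frame=0x36 idx=8 entry=0x42006 [P=0 RW=1 US=1 PS=0]
  ⇒ fault: PAGE_NOT_PRESENT  — 2 lookups
#6 VA=0x200090C (w,user):
  L0: frame=0x1A idx=16 entry=0x47006 [P=0 RW=1 US=1 PS=0]
  ⇒ fault: PAGE_NOT_PRESENT  — 1 lookups
#7 VA=0x1A16636 (r,user):
  L0: frame=0x1A idx=13 entry=0x3A007 [P=1 RW=1 US=1 PS=0]
  L1: frame=0x3A idx=22 entry=0x3B007 [P=1 RW=1 US=1 PS=0]
  ✓ 0x3B636  — 2 lookups

Access #0 PA: 0x1D0C7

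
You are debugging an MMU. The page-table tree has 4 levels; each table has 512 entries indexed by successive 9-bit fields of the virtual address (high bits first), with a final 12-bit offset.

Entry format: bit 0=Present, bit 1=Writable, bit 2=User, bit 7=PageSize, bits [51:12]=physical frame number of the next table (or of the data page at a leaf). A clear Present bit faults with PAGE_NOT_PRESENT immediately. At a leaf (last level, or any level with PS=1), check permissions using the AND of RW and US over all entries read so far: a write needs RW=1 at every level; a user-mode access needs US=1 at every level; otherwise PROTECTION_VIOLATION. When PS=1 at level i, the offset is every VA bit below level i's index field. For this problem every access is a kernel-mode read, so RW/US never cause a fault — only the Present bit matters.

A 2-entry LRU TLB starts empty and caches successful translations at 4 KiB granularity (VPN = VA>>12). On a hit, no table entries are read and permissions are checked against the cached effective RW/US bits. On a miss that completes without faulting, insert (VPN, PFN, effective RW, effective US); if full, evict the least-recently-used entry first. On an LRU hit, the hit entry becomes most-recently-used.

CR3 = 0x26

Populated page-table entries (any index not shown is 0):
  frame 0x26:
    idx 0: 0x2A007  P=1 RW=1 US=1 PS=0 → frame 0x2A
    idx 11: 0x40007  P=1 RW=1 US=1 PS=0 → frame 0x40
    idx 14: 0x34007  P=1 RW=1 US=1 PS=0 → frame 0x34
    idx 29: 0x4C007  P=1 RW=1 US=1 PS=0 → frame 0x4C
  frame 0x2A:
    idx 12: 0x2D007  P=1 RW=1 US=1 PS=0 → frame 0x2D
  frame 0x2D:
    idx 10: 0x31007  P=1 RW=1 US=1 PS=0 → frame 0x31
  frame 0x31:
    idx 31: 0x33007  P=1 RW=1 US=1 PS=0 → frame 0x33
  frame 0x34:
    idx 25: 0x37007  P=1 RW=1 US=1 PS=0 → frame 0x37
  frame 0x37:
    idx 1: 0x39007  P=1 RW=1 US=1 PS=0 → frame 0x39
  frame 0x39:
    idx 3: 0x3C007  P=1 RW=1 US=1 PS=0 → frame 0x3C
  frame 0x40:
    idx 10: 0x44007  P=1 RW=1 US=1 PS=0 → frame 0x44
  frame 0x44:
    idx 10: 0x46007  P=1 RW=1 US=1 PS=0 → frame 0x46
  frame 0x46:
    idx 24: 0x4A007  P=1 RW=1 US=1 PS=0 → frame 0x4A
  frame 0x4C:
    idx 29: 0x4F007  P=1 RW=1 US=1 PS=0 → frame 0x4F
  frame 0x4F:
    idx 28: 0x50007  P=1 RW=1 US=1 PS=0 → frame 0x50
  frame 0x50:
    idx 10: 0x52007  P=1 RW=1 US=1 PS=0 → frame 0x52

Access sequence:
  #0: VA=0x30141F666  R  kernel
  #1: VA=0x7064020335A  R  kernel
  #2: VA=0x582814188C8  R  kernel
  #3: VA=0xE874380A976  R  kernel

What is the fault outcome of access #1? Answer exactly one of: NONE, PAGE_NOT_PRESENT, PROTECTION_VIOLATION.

Per-access translation:
#0 VA=0x30141F666 (r,kernel):
  [0] read 0x26 idx=0: raw=0x2A007 flags P=1 W=1 U=1 S=0
  [1] read 0x2A idx=12: raw=0x2D007 flags P=1 W=1 U=1 S=0
  [2] read 0x2D idx=10: raw=0x31007 flags P=1 W=1 U=1 S=0
  [3] read 0x31 idx=31: raw=0x33007 flags P=1 W=1 U=1 S=0
  ✓ 0x33666  — 4 lookups
#1 VA=0x7064020335A (r,kernel):
  [0] read 0x26 idx=14: raw=0x34007 flags P=1 W=1 U=1 S=0
  [1] read 0x34 idx=25: raw=0x37007 flags P=1 W=1 U=1 S=0
  [2] read 0x37 idx=1: raw=0x39007 flags P=1 W=1 U=1 S=0
  [3] read 0x39 idx=3: raw=0x3C007 flags P=1 W=1 U=1 S=0
  ✓ 0x3C35A  — 4 lookups
#2 VA=0x582814188C8 (r,kernel):
  [0] read 0x26 idx=11: raw=0x40007 flags P=1 W=1 U=1 S=0
  [1] read 0x40 idx=10: raw=0x44007 flags P=1 W=1 U=1 S=0
  [2] read 0x44 idx=10: raw=0x46007 flags P=1 W=1 U=1 S=0
  [3] read 0x46 idx=24: raw=0x4A007 flags P=1 W=1 U=1 S=0
  ✓ 0x4A8C8  — 4 lookups
#3 VA=0xE874380A976 (r,kernel):
  [0] read 0x26 idx=29: raw=0x4C007 flags P=1 W=1 U=1 S=0
  [1] read 0x4C idx=29: raw=0x4F007 flags P=1 W=1 U=1 S=0
  [2] read 0x4F idx=28: raw=0x50007 flags P=1 W=1 U=1 S=0
  [3] read 0x50 idx=10: raw=0x52007 flags P=1 W=1 U=1 S=0
  ✓ 0x52976  — 4 lookups

Access #1 fault: NONE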